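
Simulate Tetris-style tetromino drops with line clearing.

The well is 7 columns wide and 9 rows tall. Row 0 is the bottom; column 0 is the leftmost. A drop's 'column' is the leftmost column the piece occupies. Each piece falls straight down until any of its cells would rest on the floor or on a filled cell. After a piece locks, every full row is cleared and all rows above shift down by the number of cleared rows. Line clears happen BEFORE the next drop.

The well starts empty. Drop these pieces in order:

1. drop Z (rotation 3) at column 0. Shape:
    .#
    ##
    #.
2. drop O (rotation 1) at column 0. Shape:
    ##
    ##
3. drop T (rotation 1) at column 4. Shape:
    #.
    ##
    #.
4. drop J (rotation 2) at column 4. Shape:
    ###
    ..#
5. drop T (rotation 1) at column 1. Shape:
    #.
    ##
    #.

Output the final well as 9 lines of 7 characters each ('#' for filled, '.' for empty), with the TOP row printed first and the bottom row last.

Answer: .......
.#.....
.##....
.#.....
##.....
##..###
.#..#.#
##..##.
#...#..

Derivation:
Drop 1: Z rot3 at col 0 lands with bottom-row=0; cleared 0 line(s) (total 0); column heights now [2 3 0 0 0 0 0], max=3
Drop 2: O rot1 at col 0 lands with bottom-row=3; cleared 0 line(s) (total 0); column heights now [5 5 0 0 0 0 0], max=5
Drop 3: T rot1 at col 4 lands with bottom-row=0; cleared 0 line(s) (total 0); column heights now [5 5 0 0 3 2 0], max=5
Drop 4: J rot2 at col 4 lands with bottom-row=2; cleared 0 line(s) (total 0); column heights now [5 5 0 0 4 4 4], max=5
Drop 5: T rot1 at col 1 lands with bottom-row=5; cleared 0 line(s) (total 0); column heights now [5 8 7 0 4 4 4], max=8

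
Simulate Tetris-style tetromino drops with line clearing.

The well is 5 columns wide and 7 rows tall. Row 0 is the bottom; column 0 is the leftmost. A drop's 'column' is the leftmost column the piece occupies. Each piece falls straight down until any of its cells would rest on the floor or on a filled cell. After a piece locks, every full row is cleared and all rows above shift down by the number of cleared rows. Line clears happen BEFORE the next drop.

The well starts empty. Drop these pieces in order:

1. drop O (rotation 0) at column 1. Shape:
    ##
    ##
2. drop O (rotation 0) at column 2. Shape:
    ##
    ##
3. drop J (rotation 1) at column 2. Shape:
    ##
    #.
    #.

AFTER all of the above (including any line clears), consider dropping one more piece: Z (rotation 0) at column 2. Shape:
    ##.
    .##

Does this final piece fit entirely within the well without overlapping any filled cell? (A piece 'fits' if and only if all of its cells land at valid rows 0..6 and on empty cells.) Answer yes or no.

Answer: no

Derivation:
Drop 1: O rot0 at col 1 lands with bottom-row=0; cleared 0 line(s) (total 0); column heights now [0 2 2 0 0], max=2
Drop 2: O rot0 at col 2 lands with bottom-row=2; cleared 0 line(s) (total 0); column heights now [0 2 4 4 0], max=4
Drop 3: J rot1 at col 2 lands with bottom-row=4; cleared 0 line(s) (total 0); column heights now [0 2 7 7 0], max=7
Test piece Z rot0 at col 2 (width 3): heights before test = [0 2 7 7 0]; fits = False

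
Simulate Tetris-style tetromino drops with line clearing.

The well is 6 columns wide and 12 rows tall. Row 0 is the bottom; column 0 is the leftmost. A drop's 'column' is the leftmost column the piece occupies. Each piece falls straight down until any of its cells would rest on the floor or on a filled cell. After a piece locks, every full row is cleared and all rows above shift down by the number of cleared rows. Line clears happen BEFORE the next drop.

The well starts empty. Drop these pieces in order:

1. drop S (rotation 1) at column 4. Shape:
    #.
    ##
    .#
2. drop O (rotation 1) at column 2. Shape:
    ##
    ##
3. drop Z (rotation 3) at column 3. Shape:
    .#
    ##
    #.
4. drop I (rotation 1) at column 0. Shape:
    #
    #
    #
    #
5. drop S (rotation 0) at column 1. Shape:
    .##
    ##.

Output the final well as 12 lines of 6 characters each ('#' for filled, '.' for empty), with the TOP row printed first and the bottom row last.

Drop 1: S rot1 at col 4 lands with bottom-row=0; cleared 0 line(s) (total 0); column heights now [0 0 0 0 3 2], max=3
Drop 2: O rot1 at col 2 lands with bottom-row=0; cleared 0 line(s) (total 0); column heights now [0 0 2 2 3 2], max=3
Drop 3: Z rot3 at col 3 lands with bottom-row=2; cleared 0 line(s) (total 0); column heights now [0 0 2 4 5 2], max=5
Drop 4: I rot1 at col 0 lands with bottom-row=0; cleared 0 line(s) (total 0); column heights now [4 0 2 4 5 2], max=5
Drop 5: S rot0 at col 1 lands with bottom-row=3; cleared 0 line(s) (total 0); column heights now [4 4 5 5 5 2], max=5

Answer: ......
......
......
......
......
......
......
..###.
#####.
#..##.
#.####
#.##.#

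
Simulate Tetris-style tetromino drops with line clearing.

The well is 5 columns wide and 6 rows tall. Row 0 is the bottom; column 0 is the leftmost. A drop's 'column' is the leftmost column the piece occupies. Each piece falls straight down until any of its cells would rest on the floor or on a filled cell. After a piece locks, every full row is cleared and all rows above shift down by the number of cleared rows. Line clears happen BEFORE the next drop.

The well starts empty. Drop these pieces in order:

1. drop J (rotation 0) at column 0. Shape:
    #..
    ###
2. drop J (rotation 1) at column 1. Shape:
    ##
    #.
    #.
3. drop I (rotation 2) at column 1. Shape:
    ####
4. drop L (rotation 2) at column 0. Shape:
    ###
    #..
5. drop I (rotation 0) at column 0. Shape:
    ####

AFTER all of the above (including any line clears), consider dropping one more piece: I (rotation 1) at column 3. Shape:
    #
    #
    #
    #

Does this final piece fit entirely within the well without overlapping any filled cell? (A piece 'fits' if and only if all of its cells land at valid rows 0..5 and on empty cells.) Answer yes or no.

Answer: no

Derivation:
Drop 1: J rot0 at col 0 lands with bottom-row=0; cleared 0 line(s) (total 0); column heights now [2 1 1 0 0], max=2
Drop 2: J rot1 at col 1 lands with bottom-row=1; cleared 0 line(s) (total 0); column heights now [2 4 4 0 0], max=4
Drop 3: I rot2 at col 1 lands with bottom-row=4; cleared 0 line(s) (total 0); column heights now [2 5 5 5 5], max=5
Drop 4: L rot2 at col 0 lands with bottom-row=4; cleared 1 line(s) (total 1); column heights now [5 5 5 0 0], max=5
Drop 5: I rot0 at col 0 lands with bottom-row=5; cleared 0 line(s) (total 1); column heights now [6 6 6 6 0], max=6
Test piece I rot1 at col 3 (width 1): heights before test = [6 6 6 6 0]; fits = False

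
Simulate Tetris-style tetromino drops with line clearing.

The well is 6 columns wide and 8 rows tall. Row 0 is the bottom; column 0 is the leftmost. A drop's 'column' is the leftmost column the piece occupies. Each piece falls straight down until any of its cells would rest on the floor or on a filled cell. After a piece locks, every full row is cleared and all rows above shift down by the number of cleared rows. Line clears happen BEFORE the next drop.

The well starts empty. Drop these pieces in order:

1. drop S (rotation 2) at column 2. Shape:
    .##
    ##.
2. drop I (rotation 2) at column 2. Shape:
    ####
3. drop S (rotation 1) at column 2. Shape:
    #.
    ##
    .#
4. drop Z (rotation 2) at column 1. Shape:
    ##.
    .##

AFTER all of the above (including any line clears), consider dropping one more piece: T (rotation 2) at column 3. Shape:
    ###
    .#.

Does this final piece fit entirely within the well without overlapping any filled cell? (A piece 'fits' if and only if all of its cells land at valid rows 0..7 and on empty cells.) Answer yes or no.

Drop 1: S rot2 at col 2 lands with bottom-row=0; cleared 0 line(s) (total 0); column heights now [0 0 1 2 2 0], max=2
Drop 2: I rot2 at col 2 lands with bottom-row=2; cleared 0 line(s) (total 0); column heights now [0 0 3 3 3 3], max=3
Drop 3: S rot1 at col 2 lands with bottom-row=3; cleared 0 line(s) (total 0); column heights now [0 0 6 5 3 3], max=6
Drop 4: Z rot2 at col 1 lands with bottom-row=6; cleared 0 line(s) (total 0); column heights now [0 8 8 7 3 3], max=8
Test piece T rot2 at col 3 (width 3): heights before test = [0 8 8 7 3 3]; fits = True

Answer: yes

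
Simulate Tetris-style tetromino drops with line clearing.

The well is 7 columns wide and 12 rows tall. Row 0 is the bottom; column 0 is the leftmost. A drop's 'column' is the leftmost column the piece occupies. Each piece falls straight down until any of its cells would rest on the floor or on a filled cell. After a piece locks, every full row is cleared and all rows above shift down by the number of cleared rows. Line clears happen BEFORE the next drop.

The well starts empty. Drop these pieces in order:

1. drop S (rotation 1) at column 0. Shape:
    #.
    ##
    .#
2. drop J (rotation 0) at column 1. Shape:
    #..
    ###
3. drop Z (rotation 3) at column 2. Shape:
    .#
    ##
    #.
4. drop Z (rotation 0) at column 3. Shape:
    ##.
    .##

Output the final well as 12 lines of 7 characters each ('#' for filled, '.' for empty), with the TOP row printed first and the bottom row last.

Drop 1: S rot1 at col 0 lands with bottom-row=0; cleared 0 line(s) (total 0); column heights now [3 2 0 0 0 0 0], max=3
Drop 2: J rot0 at col 1 lands with bottom-row=2; cleared 0 line(s) (total 0); column heights now [3 4 3 3 0 0 0], max=4
Drop 3: Z rot3 at col 2 lands with bottom-row=3; cleared 0 line(s) (total 0); column heights now [3 4 5 6 0 0 0], max=6
Drop 4: Z rot0 at col 3 lands with bottom-row=5; cleared 0 line(s) (total 0); column heights now [3 4 5 7 7 6 0], max=7

Answer: .......
.......
.......
.......
.......
...##..
...###.
..##...
.##....
####...
##.....
.#.....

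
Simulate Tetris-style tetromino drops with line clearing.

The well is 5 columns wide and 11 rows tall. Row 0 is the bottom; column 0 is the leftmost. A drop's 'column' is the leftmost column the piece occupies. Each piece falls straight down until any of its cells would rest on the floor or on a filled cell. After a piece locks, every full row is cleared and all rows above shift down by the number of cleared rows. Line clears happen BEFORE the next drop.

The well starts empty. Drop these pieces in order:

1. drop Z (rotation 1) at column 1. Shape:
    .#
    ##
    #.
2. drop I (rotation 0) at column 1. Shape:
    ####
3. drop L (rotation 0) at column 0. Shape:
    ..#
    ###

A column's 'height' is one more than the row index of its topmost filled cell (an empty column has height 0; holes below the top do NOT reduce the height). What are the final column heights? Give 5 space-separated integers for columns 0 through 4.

Drop 1: Z rot1 at col 1 lands with bottom-row=0; cleared 0 line(s) (total 0); column heights now [0 2 3 0 0], max=3
Drop 2: I rot0 at col 1 lands with bottom-row=3; cleared 0 line(s) (total 0); column heights now [0 4 4 4 4], max=4
Drop 3: L rot0 at col 0 lands with bottom-row=4; cleared 0 line(s) (total 0); column heights now [5 5 6 4 4], max=6

Answer: 5 5 6 4 4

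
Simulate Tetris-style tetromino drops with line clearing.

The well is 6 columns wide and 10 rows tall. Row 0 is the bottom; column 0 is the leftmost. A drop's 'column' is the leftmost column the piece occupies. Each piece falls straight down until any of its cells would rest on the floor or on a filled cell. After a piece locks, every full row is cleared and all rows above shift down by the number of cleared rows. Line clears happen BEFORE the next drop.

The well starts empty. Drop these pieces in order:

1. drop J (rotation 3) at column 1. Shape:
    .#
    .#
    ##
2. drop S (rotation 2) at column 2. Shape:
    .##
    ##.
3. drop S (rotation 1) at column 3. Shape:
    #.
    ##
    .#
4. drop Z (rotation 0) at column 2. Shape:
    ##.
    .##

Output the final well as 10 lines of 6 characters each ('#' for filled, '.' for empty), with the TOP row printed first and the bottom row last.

Answer: ..##..
...##.
...#..
...##.
....#.
...##.
..##..
..#...
..#...
.##...

Derivation:
Drop 1: J rot3 at col 1 lands with bottom-row=0; cleared 0 line(s) (total 0); column heights now [0 1 3 0 0 0], max=3
Drop 2: S rot2 at col 2 lands with bottom-row=3; cleared 0 line(s) (total 0); column heights now [0 1 4 5 5 0], max=5
Drop 3: S rot1 at col 3 lands with bottom-row=5; cleared 0 line(s) (total 0); column heights now [0 1 4 8 7 0], max=8
Drop 4: Z rot0 at col 2 lands with bottom-row=8; cleared 0 line(s) (total 0); column heights now [0 1 10 10 9 0], max=10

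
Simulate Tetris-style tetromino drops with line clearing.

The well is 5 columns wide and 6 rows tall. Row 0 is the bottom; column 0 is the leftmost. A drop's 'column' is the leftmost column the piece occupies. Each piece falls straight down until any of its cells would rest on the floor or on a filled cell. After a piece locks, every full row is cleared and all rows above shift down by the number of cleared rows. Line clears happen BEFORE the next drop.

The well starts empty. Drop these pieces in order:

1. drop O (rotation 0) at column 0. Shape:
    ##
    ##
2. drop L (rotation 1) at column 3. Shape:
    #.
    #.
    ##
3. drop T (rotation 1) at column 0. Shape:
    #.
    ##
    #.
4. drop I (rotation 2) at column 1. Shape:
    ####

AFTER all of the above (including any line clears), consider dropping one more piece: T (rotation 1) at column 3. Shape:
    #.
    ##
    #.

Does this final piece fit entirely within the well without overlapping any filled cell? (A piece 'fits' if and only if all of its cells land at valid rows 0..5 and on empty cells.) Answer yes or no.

Drop 1: O rot0 at col 0 lands with bottom-row=0; cleared 0 line(s) (total 0); column heights now [2 2 0 0 0], max=2
Drop 2: L rot1 at col 3 lands with bottom-row=0; cleared 0 line(s) (total 0); column heights now [2 2 0 3 1], max=3
Drop 3: T rot1 at col 0 lands with bottom-row=2; cleared 0 line(s) (total 0); column heights now [5 4 0 3 1], max=5
Drop 4: I rot2 at col 1 lands with bottom-row=4; cleared 1 line(s) (total 1); column heights now [4 4 0 3 1], max=4
Test piece T rot1 at col 3 (width 2): heights before test = [4 4 0 3 1]; fits = True

Answer: yes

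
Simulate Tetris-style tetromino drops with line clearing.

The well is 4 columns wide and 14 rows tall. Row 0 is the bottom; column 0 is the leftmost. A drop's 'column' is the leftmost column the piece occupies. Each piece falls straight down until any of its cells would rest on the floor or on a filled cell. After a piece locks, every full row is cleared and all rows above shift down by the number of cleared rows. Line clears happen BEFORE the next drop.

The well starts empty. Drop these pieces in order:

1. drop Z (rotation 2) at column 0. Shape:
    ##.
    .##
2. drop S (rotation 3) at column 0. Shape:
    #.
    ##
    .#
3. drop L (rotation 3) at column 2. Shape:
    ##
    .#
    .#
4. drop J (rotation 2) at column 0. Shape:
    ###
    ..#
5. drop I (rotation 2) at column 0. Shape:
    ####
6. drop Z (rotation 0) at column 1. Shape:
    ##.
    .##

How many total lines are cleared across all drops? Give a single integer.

Drop 1: Z rot2 at col 0 lands with bottom-row=0; cleared 0 line(s) (total 0); column heights now [2 2 1 0], max=2
Drop 2: S rot3 at col 0 lands with bottom-row=2; cleared 0 line(s) (total 0); column heights now [5 4 1 0], max=5
Drop 3: L rot3 at col 2 lands with bottom-row=0; cleared 0 line(s) (total 0); column heights now [5 4 3 3], max=5
Drop 4: J rot2 at col 0 lands with bottom-row=4; cleared 0 line(s) (total 0); column heights now [6 6 6 3], max=6
Drop 5: I rot2 at col 0 lands with bottom-row=6; cleared 1 line(s) (total 1); column heights now [6 6 6 3], max=6
Drop 6: Z rot0 at col 1 lands with bottom-row=6; cleared 0 line(s) (total 1); column heights now [6 8 8 7], max=8

Answer: 1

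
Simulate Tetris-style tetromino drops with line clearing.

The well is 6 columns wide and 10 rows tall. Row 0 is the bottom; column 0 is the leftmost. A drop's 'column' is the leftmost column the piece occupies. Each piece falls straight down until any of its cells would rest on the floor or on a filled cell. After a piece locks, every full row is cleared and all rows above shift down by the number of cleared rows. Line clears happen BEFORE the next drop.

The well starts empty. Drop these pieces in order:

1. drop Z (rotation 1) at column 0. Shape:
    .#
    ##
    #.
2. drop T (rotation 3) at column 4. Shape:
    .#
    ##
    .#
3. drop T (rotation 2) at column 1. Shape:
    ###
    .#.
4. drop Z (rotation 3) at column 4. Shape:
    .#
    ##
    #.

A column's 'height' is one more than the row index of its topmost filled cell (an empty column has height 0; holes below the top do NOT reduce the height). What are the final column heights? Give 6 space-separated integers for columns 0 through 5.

Drop 1: Z rot1 at col 0 lands with bottom-row=0; cleared 0 line(s) (total 0); column heights now [2 3 0 0 0 0], max=3
Drop 2: T rot3 at col 4 lands with bottom-row=0; cleared 0 line(s) (total 0); column heights now [2 3 0 0 2 3], max=3
Drop 3: T rot2 at col 1 lands with bottom-row=2; cleared 0 line(s) (total 0); column heights now [2 4 4 4 2 3], max=4
Drop 4: Z rot3 at col 4 lands with bottom-row=2; cleared 0 line(s) (total 0); column heights now [2 4 4 4 4 5], max=5

Answer: 2 4 4 4 4 5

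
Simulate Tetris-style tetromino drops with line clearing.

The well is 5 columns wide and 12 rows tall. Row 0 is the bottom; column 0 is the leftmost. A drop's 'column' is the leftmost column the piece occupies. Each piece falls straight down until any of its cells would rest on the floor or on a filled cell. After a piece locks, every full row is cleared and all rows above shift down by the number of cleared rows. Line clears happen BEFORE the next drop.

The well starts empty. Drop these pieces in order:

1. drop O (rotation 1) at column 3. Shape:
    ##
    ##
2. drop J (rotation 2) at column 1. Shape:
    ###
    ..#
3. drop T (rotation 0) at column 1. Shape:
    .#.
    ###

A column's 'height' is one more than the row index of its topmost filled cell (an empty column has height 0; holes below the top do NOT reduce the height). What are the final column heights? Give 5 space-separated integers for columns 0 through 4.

Drop 1: O rot1 at col 3 lands with bottom-row=0; cleared 0 line(s) (total 0); column heights now [0 0 0 2 2], max=2
Drop 2: J rot2 at col 1 lands with bottom-row=2; cleared 0 line(s) (total 0); column heights now [0 4 4 4 2], max=4
Drop 3: T rot0 at col 1 lands with bottom-row=4; cleared 0 line(s) (total 0); column heights now [0 5 6 5 2], max=6

Answer: 0 5 6 5 2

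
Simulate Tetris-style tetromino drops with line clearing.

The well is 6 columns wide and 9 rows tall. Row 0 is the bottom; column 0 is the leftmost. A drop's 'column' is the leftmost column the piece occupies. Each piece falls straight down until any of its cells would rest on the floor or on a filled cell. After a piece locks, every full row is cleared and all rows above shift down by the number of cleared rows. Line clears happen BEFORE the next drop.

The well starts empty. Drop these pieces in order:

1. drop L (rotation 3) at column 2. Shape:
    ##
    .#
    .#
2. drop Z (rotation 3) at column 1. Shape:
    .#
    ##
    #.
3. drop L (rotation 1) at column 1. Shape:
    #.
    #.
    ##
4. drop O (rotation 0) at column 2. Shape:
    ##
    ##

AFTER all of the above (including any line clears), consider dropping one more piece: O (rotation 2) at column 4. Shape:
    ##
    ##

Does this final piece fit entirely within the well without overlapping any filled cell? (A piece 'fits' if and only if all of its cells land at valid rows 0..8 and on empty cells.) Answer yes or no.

Answer: yes

Derivation:
Drop 1: L rot3 at col 2 lands with bottom-row=0; cleared 0 line(s) (total 0); column heights now [0 0 3 3 0 0], max=3
Drop 2: Z rot3 at col 1 lands with bottom-row=2; cleared 0 line(s) (total 0); column heights now [0 4 5 3 0 0], max=5
Drop 3: L rot1 at col 1 lands with bottom-row=5; cleared 0 line(s) (total 0); column heights now [0 8 6 3 0 0], max=8
Drop 4: O rot0 at col 2 lands with bottom-row=6; cleared 0 line(s) (total 0); column heights now [0 8 8 8 0 0], max=8
Test piece O rot2 at col 4 (width 2): heights before test = [0 8 8 8 0 0]; fits = True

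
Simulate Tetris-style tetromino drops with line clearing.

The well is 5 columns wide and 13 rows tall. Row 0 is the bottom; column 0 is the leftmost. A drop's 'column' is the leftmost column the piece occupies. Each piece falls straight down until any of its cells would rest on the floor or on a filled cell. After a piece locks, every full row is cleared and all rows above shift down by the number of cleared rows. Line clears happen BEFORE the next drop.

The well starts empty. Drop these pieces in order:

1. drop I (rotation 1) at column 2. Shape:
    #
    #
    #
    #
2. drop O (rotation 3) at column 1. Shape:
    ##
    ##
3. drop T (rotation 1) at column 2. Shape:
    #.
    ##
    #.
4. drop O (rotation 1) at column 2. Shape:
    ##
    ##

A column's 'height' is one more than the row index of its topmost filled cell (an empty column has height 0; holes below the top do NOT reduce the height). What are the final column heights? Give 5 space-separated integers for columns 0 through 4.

Drop 1: I rot1 at col 2 lands with bottom-row=0; cleared 0 line(s) (total 0); column heights now [0 0 4 0 0], max=4
Drop 2: O rot3 at col 1 lands with bottom-row=4; cleared 0 line(s) (total 0); column heights now [0 6 6 0 0], max=6
Drop 3: T rot1 at col 2 lands with bottom-row=6; cleared 0 line(s) (total 0); column heights now [0 6 9 8 0], max=9
Drop 4: O rot1 at col 2 lands with bottom-row=9; cleared 0 line(s) (total 0); column heights now [0 6 11 11 0], max=11

Answer: 0 6 11 11 0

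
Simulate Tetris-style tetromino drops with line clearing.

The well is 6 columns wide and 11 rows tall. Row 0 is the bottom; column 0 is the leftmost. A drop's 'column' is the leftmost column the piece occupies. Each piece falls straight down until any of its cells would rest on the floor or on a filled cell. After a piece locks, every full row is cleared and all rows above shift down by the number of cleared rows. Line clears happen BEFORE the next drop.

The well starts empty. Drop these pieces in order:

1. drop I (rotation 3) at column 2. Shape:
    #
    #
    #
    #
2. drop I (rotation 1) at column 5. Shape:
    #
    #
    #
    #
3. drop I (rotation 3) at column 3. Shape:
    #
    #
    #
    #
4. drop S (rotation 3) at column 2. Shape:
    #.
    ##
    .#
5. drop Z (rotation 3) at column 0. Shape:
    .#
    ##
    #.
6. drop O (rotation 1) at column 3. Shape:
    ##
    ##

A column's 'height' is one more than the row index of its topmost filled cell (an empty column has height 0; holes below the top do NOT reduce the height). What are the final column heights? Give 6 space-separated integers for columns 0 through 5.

Drop 1: I rot3 at col 2 lands with bottom-row=0; cleared 0 line(s) (total 0); column heights now [0 0 4 0 0 0], max=4
Drop 2: I rot1 at col 5 lands with bottom-row=0; cleared 0 line(s) (total 0); column heights now [0 0 4 0 0 4], max=4
Drop 3: I rot3 at col 3 lands with bottom-row=0; cleared 0 line(s) (total 0); column heights now [0 0 4 4 0 4], max=4
Drop 4: S rot3 at col 2 lands with bottom-row=4; cleared 0 line(s) (total 0); column heights now [0 0 7 6 0 4], max=7
Drop 5: Z rot3 at col 0 lands with bottom-row=0; cleared 0 line(s) (total 0); column heights now [2 3 7 6 0 4], max=7
Drop 6: O rot1 at col 3 lands with bottom-row=6; cleared 0 line(s) (total 0); column heights now [2 3 7 8 8 4], max=8

Answer: 2 3 7 8 8 4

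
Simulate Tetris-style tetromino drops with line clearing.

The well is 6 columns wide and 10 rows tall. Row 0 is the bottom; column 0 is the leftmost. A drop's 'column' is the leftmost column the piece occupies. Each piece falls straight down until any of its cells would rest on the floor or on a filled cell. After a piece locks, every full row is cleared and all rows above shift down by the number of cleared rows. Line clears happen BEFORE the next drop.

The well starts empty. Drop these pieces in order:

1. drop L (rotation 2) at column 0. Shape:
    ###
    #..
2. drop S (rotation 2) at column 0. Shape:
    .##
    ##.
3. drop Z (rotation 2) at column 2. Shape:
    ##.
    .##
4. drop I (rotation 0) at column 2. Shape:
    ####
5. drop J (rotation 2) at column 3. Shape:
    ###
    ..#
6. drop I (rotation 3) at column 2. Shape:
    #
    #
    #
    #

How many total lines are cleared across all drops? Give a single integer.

Answer: 0

Derivation:
Drop 1: L rot2 at col 0 lands with bottom-row=0; cleared 0 line(s) (total 0); column heights now [2 2 2 0 0 0], max=2
Drop 2: S rot2 at col 0 lands with bottom-row=2; cleared 0 line(s) (total 0); column heights now [3 4 4 0 0 0], max=4
Drop 3: Z rot2 at col 2 lands with bottom-row=3; cleared 0 line(s) (total 0); column heights now [3 4 5 5 4 0], max=5
Drop 4: I rot0 at col 2 lands with bottom-row=5; cleared 0 line(s) (total 0); column heights now [3 4 6 6 6 6], max=6
Drop 5: J rot2 at col 3 lands with bottom-row=6; cleared 0 line(s) (total 0); column heights now [3 4 6 8 8 8], max=8
Drop 6: I rot3 at col 2 lands with bottom-row=6; cleared 0 line(s) (total 0); column heights now [3 4 10 8 8 8], max=10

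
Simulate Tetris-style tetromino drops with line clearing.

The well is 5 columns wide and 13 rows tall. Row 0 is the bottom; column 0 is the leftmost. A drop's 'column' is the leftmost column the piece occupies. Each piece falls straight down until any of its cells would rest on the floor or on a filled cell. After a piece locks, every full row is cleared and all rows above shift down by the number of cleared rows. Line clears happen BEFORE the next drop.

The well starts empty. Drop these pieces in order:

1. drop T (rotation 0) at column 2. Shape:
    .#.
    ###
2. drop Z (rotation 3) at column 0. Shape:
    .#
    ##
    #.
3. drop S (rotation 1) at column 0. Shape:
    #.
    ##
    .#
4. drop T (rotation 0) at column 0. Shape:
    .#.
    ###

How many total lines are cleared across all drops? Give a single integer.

Answer: 0

Derivation:
Drop 1: T rot0 at col 2 lands with bottom-row=0; cleared 0 line(s) (total 0); column heights now [0 0 1 2 1], max=2
Drop 2: Z rot3 at col 0 lands with bottom-row=0; cleared 0 line(s) (total 0); column heights now [2 3 1 2 1], max=3
Drop 3: S rot1 at col 0 lands with bottom-row=3; cleared 0 line(s) (total 0); column heights now [6 5 1 2 1], max=6
Drop 4: T rot0 at col 0 lands with bottom-row=6; cleared 0 line(s) (total 0); column heights now [7 8 7 2 1], max=8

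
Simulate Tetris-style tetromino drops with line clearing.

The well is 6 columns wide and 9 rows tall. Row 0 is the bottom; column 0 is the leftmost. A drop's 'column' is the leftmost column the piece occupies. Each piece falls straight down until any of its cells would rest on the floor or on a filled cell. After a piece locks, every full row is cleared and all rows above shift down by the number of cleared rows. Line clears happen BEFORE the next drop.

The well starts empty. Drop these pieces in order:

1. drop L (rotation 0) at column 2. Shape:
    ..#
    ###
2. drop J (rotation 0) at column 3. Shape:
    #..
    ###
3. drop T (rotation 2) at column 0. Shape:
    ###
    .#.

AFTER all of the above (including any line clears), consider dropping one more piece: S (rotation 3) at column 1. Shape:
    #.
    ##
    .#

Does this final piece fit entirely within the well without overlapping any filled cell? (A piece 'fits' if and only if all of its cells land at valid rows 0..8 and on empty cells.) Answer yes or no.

Drop 1: L rot0 at col 2 lands with bottom-row=0; cleared 0 line(s) (total 0); column heights now [0 0 1 1 2 0], max=2
Drop 2: J rot0 at col 3 lands with bottom-row=2; cleared 0 line(s) (total 0); column heights now [0 0 1 4 3 3], max=4
Drop 3: T rot2 at col 0 lands with bottom-row=0; cleared 0 line(s) (total 0); column heights now [2 2 2 4 3 3], max=4
Test piece S rot3 at col 1 (width 2): heights before test = [2 2 2 4 3 3]; fits = True

Answer: yes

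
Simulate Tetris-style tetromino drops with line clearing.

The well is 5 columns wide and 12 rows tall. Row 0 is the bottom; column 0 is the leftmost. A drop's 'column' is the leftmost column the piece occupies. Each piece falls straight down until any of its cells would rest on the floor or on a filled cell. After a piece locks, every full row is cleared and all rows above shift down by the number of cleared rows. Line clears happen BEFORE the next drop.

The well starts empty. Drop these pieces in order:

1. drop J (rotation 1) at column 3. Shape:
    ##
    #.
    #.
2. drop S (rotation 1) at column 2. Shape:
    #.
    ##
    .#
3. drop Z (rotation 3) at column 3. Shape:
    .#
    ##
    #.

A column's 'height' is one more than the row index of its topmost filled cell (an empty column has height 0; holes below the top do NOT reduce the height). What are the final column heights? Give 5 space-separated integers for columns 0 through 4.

Drop 1: J rot1 at col 3 lands with bottom-row=0; cleared 0 line(s) (total 0); column heights now [0 0 0 3 3], max=3
Drop 2: S rot1 at col 2 lands with bottom-row=3; cleared 0 line(s) (total 0); column heights now [0 0 6 5 3], max=6
Drop 3: Z rot3 at col 3 lands with bottom-row=5; cleared 0 line(s) (total 0); column heights now [0 0 6 7 8], max=8

Answer: 0 0 6 7 8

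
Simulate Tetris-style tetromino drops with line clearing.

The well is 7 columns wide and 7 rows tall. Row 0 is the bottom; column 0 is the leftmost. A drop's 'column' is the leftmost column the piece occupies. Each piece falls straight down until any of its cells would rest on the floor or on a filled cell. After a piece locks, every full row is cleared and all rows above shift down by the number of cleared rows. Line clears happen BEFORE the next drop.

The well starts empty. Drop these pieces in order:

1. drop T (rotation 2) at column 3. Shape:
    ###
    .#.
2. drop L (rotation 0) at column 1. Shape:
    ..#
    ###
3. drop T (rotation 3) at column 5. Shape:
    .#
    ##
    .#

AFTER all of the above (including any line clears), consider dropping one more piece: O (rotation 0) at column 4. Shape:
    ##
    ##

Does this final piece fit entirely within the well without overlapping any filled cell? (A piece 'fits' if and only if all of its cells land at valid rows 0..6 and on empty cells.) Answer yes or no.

Answer: yes

Derivation:
Drop 1: T rot2 at col 3 lands with bottom-row=0; cleared 0 line(s) (total 0); column heights now [0 0 0 2 2 2 0], max=2
Drop 2: L rot0 at col 1 lands with bottom-row=2; cleared 0 line(s) (total 0); column heights now [0 3 3 4 2 2 0], max=4
Drop 3: T rot3 at col 5 lands with bottom-row=1; cleared 0 line(s) (total 0); column heights now [0 3 3 4 2 3 4], max=4
Test piece O rot0 at col 4 (width 2): heights before test = [0 3 3 4 2 3 4]; fits = True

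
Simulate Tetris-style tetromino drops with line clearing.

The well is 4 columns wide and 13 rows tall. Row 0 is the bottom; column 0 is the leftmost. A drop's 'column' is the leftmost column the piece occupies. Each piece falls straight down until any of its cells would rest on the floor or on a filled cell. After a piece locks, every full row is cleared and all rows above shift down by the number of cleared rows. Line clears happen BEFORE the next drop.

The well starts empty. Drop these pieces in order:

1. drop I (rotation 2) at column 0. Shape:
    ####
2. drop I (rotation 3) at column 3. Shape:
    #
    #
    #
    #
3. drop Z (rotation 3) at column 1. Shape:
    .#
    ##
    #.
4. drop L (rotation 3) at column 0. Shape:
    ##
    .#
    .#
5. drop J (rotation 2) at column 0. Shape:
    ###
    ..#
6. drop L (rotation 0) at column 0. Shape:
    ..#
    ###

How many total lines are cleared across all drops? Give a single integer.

Drop 1: I rot2 at col 0 lands with bottom-row=0; cleared 1 line(s) (total 1); column heights now [0 0 0 0], max=0
Drop 2: I rot3 at col 3 lands with bottom-row=0; cleared 0 line(s) (total 1); column heights now [0 0 0 4], max=4
Drop 3: Z rot3 at col 1 lands with bottom-row=0; cleared 0 line(s) (total 1); column heights now [0 2 3 4], max=4
Drop 4: L rot3 at col 0 lands with bottom-row=2; cleared 0 line(s) (total 1); column heights now [5 5 3 4], max=5
Drop 5: J rot2 at col 0 lands with bottom-row=4; cleared 0 line(s) (total 1); column heights now [6 6 6 4], max=6
Drop 6: L rot0 at col 0 lands with bottom-row=6; cleared 0 line(s) (total 1); column heights now [7 7 8 4], max=8

Answer: 1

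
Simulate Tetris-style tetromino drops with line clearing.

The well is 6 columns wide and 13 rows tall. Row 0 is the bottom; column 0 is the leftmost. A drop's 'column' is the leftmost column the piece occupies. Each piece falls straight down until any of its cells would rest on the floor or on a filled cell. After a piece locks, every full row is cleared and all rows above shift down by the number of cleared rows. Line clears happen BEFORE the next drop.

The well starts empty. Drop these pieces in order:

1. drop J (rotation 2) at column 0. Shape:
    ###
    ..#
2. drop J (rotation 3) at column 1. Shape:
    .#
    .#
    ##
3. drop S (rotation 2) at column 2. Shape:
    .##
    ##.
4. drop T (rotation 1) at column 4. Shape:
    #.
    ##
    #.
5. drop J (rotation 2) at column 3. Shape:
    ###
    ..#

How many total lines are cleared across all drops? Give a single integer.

Drop 1: J rot2 at col 0 lands with bottom-row=0; cleared 0 line(s) (total 0); column heights now [2 2 2 0 0 0], max=2
Drop 2: J rot3 at col 1 lands with bottom-row=2; cleared 0 line(s) (total 0); column heights now [2 3 5 0 0 0], max=5
Drop 3: S rot2 at col 2 lands with bottom-row=5; cleared 0 line(s) (total 0); column heights now [2 3 6 7 7 0], max=7
Drop 4: T rot1 at col 4 lands with bottom-row=7; cleared 0 line(s) (total 0); column heights now [2 3 6 7 10 9], max=10
Drop 5: J rot2 at col 3 lands with bottom-row=9; cleared 0 line(s) (total 0); column heights now [2 3 6 11 11 11], max=11

Answer: 0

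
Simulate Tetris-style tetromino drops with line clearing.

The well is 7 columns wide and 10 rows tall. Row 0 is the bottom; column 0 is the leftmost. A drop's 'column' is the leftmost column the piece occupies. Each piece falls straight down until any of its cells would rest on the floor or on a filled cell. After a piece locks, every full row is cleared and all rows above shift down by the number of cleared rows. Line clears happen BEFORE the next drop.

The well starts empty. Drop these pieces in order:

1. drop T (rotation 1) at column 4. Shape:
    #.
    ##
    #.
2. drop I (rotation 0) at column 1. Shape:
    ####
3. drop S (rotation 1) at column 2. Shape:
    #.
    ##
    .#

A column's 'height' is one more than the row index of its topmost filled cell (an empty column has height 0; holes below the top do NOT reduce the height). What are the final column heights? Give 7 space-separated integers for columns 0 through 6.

Answer: 0 4 7 6 4 2 0

Derivation:
Drop 1: T rot1 at col 4 lands with bottom-row=0; cleared 0 line(s) (total 0); column heights now [0 0 0 0 3 2 0], max=3
Drop 2: I rot0 at col 1 lands with bottom-row=3; cleared 0 line(s) (total 0); column heights now [0 4 4 4 4 2 0], max=4
Drop 3: S rot1 at col 2 lands with bottom-row=4; cleared 0 line(s) (total 0); column heights now [0 4 7 6 4 2 0], max=7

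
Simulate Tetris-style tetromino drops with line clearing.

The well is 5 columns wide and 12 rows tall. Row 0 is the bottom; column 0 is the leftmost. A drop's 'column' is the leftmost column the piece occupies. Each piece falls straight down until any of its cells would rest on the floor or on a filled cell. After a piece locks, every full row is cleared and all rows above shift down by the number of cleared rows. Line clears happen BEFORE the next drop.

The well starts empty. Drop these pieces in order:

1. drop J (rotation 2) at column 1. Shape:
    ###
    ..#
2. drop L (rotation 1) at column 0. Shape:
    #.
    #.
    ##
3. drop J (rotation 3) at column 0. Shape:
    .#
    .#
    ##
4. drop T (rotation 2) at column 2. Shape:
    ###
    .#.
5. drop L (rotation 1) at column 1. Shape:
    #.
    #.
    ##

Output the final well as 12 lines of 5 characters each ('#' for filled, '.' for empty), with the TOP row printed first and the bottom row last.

Answer: .....
.#...
.#...
.##..
.#...
.#...
##...
#....
#.###
##.#.
.###.
...#.

Derivation:
Drop 1: J rot2 at col 1 lands with bottom-row=0; cleared 0 line(s) (total 0); column heights now [0 2 2 2 0], max=2
Drop 2: L rot1 at col 0 lands with bottom-row=2; cleared 0 line(s) (total 0); column heights now [5 3 2 2 0], max=5
Drop 3: J rot3 at col 0 lands with bottom-row=5; cleared 0 line(s) (total 0); column heights now [6 8 2 2 0], max=8
Drop 4: T rot2 at col 2 lands with bottom-row=2; cleared 0 line(s) (total 0); column heights now [6 8 4 4 4], max=8
Drop 5: L rot1 at col 1 lands with bottom-row=8; cleared 0 line(s) (total 0); column heights now [6 11 9 4 4], max=11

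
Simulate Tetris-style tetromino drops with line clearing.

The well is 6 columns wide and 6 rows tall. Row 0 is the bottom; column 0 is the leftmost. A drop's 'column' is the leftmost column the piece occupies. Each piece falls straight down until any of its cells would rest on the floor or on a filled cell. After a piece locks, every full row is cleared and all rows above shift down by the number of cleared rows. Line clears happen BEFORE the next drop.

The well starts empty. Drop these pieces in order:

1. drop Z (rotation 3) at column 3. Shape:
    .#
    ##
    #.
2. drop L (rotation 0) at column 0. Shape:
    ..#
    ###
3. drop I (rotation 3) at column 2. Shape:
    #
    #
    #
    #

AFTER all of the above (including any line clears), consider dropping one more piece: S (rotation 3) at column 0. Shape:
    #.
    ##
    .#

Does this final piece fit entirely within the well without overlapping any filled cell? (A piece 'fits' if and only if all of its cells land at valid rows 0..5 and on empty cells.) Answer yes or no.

Drop 1: Z rot3 at col 3 lands with bottom-row=0; cleared 0 line(s) (total 0); column heights now [0 0 0 2 3 0], max=3
Drop 2: L rot0 at col 0 lands with bottom-row=0; cleared 0 line(s) (total 0); column heights now [1 1 2 2 3 0], max=3
Drop 3: I rot3 at col 2 lands with bottom-row=2; cleared 0 line(s) (total 0); column heights now [1 1 6 2 3 0], max=6
Test piece S rot3 at col 0 (width 2): heights before test = [1 1 6 2 3 0]; fits = True

Answer: yes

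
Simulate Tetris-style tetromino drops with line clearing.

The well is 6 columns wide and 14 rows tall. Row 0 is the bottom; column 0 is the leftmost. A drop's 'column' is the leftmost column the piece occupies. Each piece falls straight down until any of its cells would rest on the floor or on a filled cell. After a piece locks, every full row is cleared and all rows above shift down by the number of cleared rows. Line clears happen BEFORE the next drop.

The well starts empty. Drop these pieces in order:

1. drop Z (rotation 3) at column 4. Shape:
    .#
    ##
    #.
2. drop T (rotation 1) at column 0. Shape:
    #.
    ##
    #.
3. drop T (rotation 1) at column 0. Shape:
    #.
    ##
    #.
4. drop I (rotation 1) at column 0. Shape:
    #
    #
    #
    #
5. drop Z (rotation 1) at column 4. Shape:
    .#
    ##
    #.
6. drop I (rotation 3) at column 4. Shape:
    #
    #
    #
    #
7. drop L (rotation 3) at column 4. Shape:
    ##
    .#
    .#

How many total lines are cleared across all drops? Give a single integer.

Answer: 0

Derivation:
Drop 1: Z rot3 at col 4 lands with bottom-row=0; cleared 0 line(s) (total 0); column heights now [0 0 0 0 2 3], max=3
Drop 2: T rot1 at col 0 lands with bottom-row=0; cleared 0 line(s) (total 0); column heights now [3 2 0 0 2 3], max=3
Drop 3: T rot1 at col 0 lands with bottom-row=3; cleared 0 line(s) (total 0); column heights now [6 5 0 0 2 3], max=6
Drop 4: I rot1 at col 0 lands with bottom-row=6; cleared 0 line(s) (total 0); column heights now [10 5 0 0 2 3], max=10
Drop 5: Z rot1 at col 4 lands with bottom-row=2; cleared 0 line(s) (total 0); column heights now [10 5 0 0 4 5], max=10
Drop 6: I rot3 at col 4 lands with bottom-row=4; cleared 0 line(s) (total 0); column heights now [10 5 0 0 8 5], max=10
Drop 7: L rot3 at col 4 lands with bottom-row=6; cleared 0 line(s) (total 0); column heights now [10 5 0 0 9 9], max=10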